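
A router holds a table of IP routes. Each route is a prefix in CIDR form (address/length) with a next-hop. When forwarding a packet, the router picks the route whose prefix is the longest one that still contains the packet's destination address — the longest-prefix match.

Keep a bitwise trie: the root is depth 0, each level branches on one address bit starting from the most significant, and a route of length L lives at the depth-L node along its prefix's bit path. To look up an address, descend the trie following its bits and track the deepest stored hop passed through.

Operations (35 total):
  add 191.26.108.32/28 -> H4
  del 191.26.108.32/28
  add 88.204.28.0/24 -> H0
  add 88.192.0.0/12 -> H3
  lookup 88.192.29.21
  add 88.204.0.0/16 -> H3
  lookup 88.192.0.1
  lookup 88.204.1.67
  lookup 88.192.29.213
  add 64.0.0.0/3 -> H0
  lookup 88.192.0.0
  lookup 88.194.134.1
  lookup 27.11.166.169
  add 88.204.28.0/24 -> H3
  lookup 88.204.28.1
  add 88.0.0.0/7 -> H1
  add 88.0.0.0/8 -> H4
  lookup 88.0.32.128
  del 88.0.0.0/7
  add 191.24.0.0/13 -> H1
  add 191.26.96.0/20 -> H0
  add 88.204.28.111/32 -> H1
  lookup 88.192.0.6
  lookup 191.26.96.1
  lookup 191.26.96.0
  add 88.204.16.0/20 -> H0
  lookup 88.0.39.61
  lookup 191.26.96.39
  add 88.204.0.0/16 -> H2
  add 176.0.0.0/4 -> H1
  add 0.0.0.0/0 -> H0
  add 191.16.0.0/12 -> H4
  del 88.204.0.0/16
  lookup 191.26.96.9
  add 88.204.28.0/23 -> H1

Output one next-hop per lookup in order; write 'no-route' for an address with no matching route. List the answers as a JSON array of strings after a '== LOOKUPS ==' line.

Process each operation:
  add 191.26.108.32/28 -> H4 at depth 28
  - 191.26.108.32/28 clear@28
  add 88.204.28.0/24 -> H0 at depth 24
  add 88.192.0.0/12 -> H3 at depth 12
  ? 88.192.29.21  path d0:-→d1:-→d2:-→d3:-→d4:-→d5:-→d6:-→d7:-→d8:-→d9:-→d10:-→d11:-→d12:H3  best=H3
  add 88.204.0.0/16 -> H3 at depth 16
  ? 88.192.0.1  path d0:-→d1:-→d2:-→d3:-→d4:-→d5:-→d6:-→d7:-→d8:-→d9:-→d10:-→d11:-→d12:H3  best=H3
  ? 88.204.1.67  path d0:-→d1:-→d2:-→d3:-→d4:-→d5:-→d6:-→d7:-→d8:-→d9:-→d10:-→d11:-→d12:H3→d13:-→d14:-→d15:-→d16:H3→d17:-→d18:-→d19:-  best=H3
  ? 88.192.29.213  path d0:-→d1:-→d2:-→d3:-→d4:-→d5:-→d6:-→d7:-→d8:-→d9:-→d10:-→d11:-→d12:H3  best=H3
  add 64.0.0.0/3 -> H0 at depth 3
  ? 88.192.0.0  path d0:-→d1:-→d2:-→d3:H0→d4:-→d5:-→d6:-→d7:-→d8:-→d9:-→d10:-→d11:-→d12:H3  best=H3
  ? 88.194.134.1  path d0:-→d1:-→d2:-→d3:H0→d4:-→d5:-→d6:-→d7:-→d8:-→d9:-→d10:-→d11:-→d12:H3  best=H3
  ? 27.11.166.169  path d0:-→d1:-  best=no-route
  add 88.204.28.0/24 -> H3 at depth 24
  ? 88.204.28.1  path d0:-→d1:-→d2:-→d3:H0→d4:-→d5:-→d6:-→d7:-→d8:-→d9:-→d10:-→d11:-→d12:H3→d13:-→d14:-→d15:-→d16:H3→d17:-→d18:-→d19:-→d20:-→d21:-→d22:-→d23:-→d24:H3  best=H3
  add 88.0.0.0/7 -> H1 at depth 7
  add 88.0.0.0/8 -> H4 at depth 8
  ? 88.0.32.128  path d0:-→d1:-→d2:-→d3:H0→d4:-→d5:-→d6:-→d7:H1→d8:H4  best=H4
  - 88.0.0.0/7 clear@7
  add 191.24.0.0/13 -> H1 at depth 13
  add 191.26.96.0/20 -> H0 at depth 20
  add 88.204.28.111/32 -> H1 at depth 32
  ? 88.192.0.6  path d0:-→d1:-→d2:-→d3:H0→d4:-→d5:-→d6:-→d7:-→d8:H4→d9:-→d10:-→d11:-→d12:H3  best=H3
  ? 191.26.96.1  path d0:-→d1:-→d2:-→d3:-→d4:-→d5:-→d6:-→d7:-→d8:-→d9:-→d10:-→d11:-→d12:-→d13:H1→d14:-→d15:-→d16:-→d17:-→d18:-→d19:-→d20:H0  best=H0
  ? 191.26.96.0  path d0:-→d1:-→d2:-→d3:-→d4:-→d5:-→d6:-→d7:-→d8:-→d9:-→d10:-→d11:-→d12:-→d13:H1→d14:-→d15:-→d16:-→d17:-→d18:-→d19:-→d20:H0  best=H0
  add 88.204.16.0/20 -> H0 at depth 20
  ? 88.0.39.61  path d0:-→d1:-→d2:-→d3:H0→d4:-→d5:-→d6:-→d7:-→d8:H4  best=H4
  ? 191.26.96.39  path d0:-→d1:-→d2:-→d3:-→d4:-→d5:-→d6:-→d7:-→d8:-→d9:-→d10:-→d11:-→d12:-→d13:H1→d14:-→d15:-→d16:-→d17:-→d18:-→d19:-→d20:H0  best=H0
  add 88.204.0.0/16 -> H2 at depth 16
  add 176.0.0.0/4 -> H1 at depth 4
  add 0.0.0.0/0 -> H0 at depth 0
  add 191.16.0.0/12 -> H4 at depth 12
  - 88.204.0.0/16 clear@16
  ? 191.26.96.9  path d0:H0→d1:-→d2:-→d3:-→d4:H1→d5:-→d6:-→d7:-→d8:-→d9:-→d10:-→d11:-→d12:H4→d13:H1→d14:-→d15:-→d16:-→d17:-→d18:-→d19:-→d20:H0  best=H0
  add 88.204.28.0/23 -> H1 at depth 23

== LOOKUPS ==
["H3","H3","H3","H3","H3","H3","no-route","H3","H4","H3","H0","H0","H4","H0","H0"]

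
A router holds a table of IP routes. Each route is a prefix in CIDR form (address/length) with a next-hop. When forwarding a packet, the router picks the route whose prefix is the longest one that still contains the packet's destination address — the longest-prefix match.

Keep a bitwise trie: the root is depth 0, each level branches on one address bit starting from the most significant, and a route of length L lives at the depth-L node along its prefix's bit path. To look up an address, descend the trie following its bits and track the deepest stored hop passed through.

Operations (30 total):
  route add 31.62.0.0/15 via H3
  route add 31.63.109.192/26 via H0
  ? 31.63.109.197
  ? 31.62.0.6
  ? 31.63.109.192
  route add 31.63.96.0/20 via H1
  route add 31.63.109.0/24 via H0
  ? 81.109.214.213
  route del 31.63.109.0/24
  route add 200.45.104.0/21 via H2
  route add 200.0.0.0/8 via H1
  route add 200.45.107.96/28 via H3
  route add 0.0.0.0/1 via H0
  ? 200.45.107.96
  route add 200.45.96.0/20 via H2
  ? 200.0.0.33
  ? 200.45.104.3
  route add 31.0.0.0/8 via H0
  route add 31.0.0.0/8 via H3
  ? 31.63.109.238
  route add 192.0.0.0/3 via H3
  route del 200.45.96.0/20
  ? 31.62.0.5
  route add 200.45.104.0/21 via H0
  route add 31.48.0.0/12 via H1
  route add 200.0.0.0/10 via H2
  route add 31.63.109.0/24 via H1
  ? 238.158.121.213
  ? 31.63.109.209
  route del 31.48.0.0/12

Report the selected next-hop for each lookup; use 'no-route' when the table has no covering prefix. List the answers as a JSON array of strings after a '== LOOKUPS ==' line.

Apply in order:
  add 31.62.0.0/15 -> H3 at depth 15
  add 31.63.109.192/26 -> H0 at depth 26
  lookup 31.63.109.197: bits 00011111001111110110110111 walk d0:-→d1:-→d2:-→d3:-→d4:-→d5:-→d6:-→d7:-→d8:-→d9:-→d10:-→d11:-→d12:-→d13:-→d14:-→d15:H3→d16:-→d17:-→d18:-→d19:-→d20:-→d21:-→d22:-→d23:-→d24:-→d25:-→d26:H0 -> H0
  lookup 31.62.0.6: bits 000111110011111 walk d0:-→d1:-→d2:-→d3:-→d4:-→d5:-→d6:-→d7:-→d8:-→d9:-→d10:-→d11:-→d12:-→d13:-→d14:-→d15:H3 -> H3
  lookup 31.63.109.192: bits 00011111001111110110110111 walk d0:-→d1:-→d2:-→d3:-→d4:-→d5:-→d6:-→d7:-→d8:-→d9:-→d10:-→d11:-→d12:-→d13:-→d14:-→d15:H3→d16:-→d17:-→d18:-→d19:-→d20:-→d21:-→d22:-→d23:-→d24:-→d25:-→d26:H0 -> H0
  add 31.63.96.0/20 -> H1 at depth 20
  add 31.63.109.0/24 -> H0 at depth 24
  lookup 81.109.214.213: bits 0 walk d0:-→d1:- -> no-route
  del 31.63.109.0/24 (clear depth 24)
  add 200.45.104.0/21 -> H2 at depth 21
  add 200.0.0.0/8 -> H1 at depth 8
  add 200.45.107.96/28 -> H3 at depth 28
  add 0.0.0.0/1 -> H0 at depth 1
  lookup 200.45.107.96: bits 1100100000101101011010110110 walk d0:-→d1:-→d2:-→d3:-→d4:-→d5:-→d6:-→d7:-→d8:H1→d9:-→d10:-→d11:-→d12:-→d13:-→d14:-→d15:-→d16:-→d17:-→d18:-→d19:-→d20:-→d21:H2→d22:-→d23:-→d24:-→d25:-→d26:-→d27:-→d28:H3 -> H3
  add 200.45.96.0/20 -> H2 at depth 20
  lookup 200.0.0.33: bits 1100100000 walk d0:-→d1:-→d2:-→d3:-→d4:-→d5:-→d6:-→d7:-→d8:H1→d9:-→d10:- -> H1
  lookup 200.45.104.3: bits 1100100000101101011010 walk d0:-→d1:-→d2:-→d3:-→d4:-→d5:-→d6:-→d7:-→d8:H1→d9:-→d10:-→d11:-→d12:-→d13:-→d14:-→d15:-→d16:-→d17:-→d18:-→d19:-→d20:H2→d21:H2→d22:- -> H2
  add 31.0.0.0/8 -> H0 at depth 8
  add 31.0.0.0/8 -> H3 at depth 8
  lookup 31.63.109.238: bits 00011111001111110110110111 walk d0:-→d1:H0→d2:-→d3:-→d4:-→d5:-→d6:-→d7:-→d8:H3→d9:-→d10:-→d11:-→d12:-→d13:-→d14:-→d15:H3→d16:-→d17:-→d18:-→d19:-→d20:H1→d21:-→d22:-→d23:-→d24:-→d25:-→d26:H0 -> H0
  add 192.0.0.0/3 -> H3 at depth 3
  del 200.45.96.0/20 (clear depth 20)
  lookup 31.62.0.5: bits 000111110011111 walk d0:-→d1:H0→d2:-→d3:-→d4:-→d5:-→d6:-→d7:-→d8:H3→d9:-→d10:-→d11:-→d12:-→d13:-→d14:-→d15:H3 -> H3
  add 200.45.104.0/21 -> H0 at depth 21
  add 31.48.0.0/12 -> H1 at depth 12
  add 200.0.0.0/10 -> H2 at depth 10
  add 31.63.109.0/24 -> H1 at depth 24
  lookup 238.158.121.213: bits 11 walk d0:-→d1:-→d2:- -> no-route
  lookup 31.63.109.209: bits 00011111001111110110110111 walk d0:-→d1:H0→d2:-→d3:-→d4:-→d5:-→d6:-→d7:-→d8:H3→d9:-→d10:-→d11:-→d12:H1→d13:-→d14:-→d15:H3→d16:-→d17:-→d18:-→d19:-→d20:H1→d21:-→d22:-→d23:-→d24:H1→d25:-→d26:H0 -> H0
  del 31.48.0.0/12 (clear depth 12)

== LOOKUPS ==
["H0","H3","H0","no-route","H3","H1","H2","H0","H3","no-route","H0"]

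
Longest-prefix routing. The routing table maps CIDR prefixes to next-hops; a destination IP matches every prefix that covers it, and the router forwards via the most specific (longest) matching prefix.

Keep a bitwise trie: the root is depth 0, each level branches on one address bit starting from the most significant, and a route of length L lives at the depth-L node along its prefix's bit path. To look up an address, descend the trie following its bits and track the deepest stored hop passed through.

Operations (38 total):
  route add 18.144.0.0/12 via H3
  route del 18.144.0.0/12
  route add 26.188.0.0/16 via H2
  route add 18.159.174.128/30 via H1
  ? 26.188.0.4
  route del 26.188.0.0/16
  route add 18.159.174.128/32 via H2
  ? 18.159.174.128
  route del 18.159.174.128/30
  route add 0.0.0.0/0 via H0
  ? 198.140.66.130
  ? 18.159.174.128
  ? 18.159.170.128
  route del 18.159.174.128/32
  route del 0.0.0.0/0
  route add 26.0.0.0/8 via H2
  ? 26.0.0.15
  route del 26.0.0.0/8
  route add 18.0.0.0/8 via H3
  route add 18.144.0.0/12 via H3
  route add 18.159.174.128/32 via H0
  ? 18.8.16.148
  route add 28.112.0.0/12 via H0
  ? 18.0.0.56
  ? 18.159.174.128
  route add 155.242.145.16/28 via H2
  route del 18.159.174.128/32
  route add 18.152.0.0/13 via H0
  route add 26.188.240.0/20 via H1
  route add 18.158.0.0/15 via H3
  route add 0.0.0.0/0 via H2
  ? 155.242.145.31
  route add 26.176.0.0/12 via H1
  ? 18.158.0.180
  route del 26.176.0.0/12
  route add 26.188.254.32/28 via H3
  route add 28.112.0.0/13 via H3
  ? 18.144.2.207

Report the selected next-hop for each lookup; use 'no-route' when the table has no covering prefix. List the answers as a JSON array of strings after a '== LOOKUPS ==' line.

Process each operation:
  add 18.144.0.0/12 -> H3 at depth 12
  - 18.144.0.0/12 clear@12
  add 26.188.0.0/16 -> H2 at depth 16
  add 18.159.174.128/30 -> H1 at depth 30
  ? 26.188.0.4  path d0:-→d1:-→d2:-→d3:-→d4:-→d5:-→d6:-→d7:-→d8:-→d9:-→d10:-→d11:-→d12:-→d13:-→d14:-→d15:-→d16:H2  best=H2
  - 26.188.0.0/16 clear@16
  add 18.159.174.128/32 -> H2 at depth 32
  ? 18.159.174.128  path d0:-→d1:-→d2:-→d3:-→d4:-→d5:-→d6:-→d7:-→d8:-→d9:-→d10:-→d11:-→d12:-→d13:-→d14:-→d15:-→d16:-→d17:-→d18:-→d19:-→d20:-→d21:-→d22:-→d23:-→d24:-→d25:-→d26:-→d27:-→d28:-→d29:-→d30:H1→d31:-→d32:H2  best=H2
  - 18.159.174.128/30 clear@30
  add 0.0.0.0/0 -> H0 at depth 0
  ? 198.140.66.130  path d0:H0  best=H0
  ? 18.159.174.128  path d0:H0→d1:-→d2:-→d3:-→d4:-→d5:-→d6:-→d7:-→d8:-→d9:-→d10:-→d11:-→d12:-→d13:-→d14:-→d15:-→d16:-→d17:-→d18:-→d19:-→d20:-→d21:-→d22:-→d23:-→d24:-→d25:-→d26:-→d27:-→d28:-→d29:-→d30:-→d31:-→d32:H2  best=H2
  ? 18.159.170.128  path d0:H0→d1:-→d2:-→d3:-→d4:-→d5:-→d6:-→d7:-→d8:-→d9:-→d10:-→d11:-→d12:-→d13:-→d14:-→d15:-→d16:-→d17:-→d18:-→d19:-→d20:-→d21:-  best=H0
  - 18.159.174.128/32 clear@32
  - 0.0.0.0/0 clear@0
  add 26.0.0.0/8 -> H2 at depth 8
  ? 26.0.0.15  path d0:-→d1:-→d2:-→d3:-→d4:-→d5:-→d6:-→d7:-→d8:H2  best=H2
  - 26.0.0.0/8 clear@8
  add 18.0.0.0/8 -> H3 at depth 8
  add 18.144.0.0/12 -> H3 at depth 12
  add 18.159.174.128/32 -> H0 at depth 32
  ? 18.8.16.148  path d0:-→d1:-→d2:-→d3:-→d4:-→d5:-→d6:-→d7:-→d8:H3  best=H3
  add 28.112.0.0/12 -> H0 at depth 12
  ? 18.0.0.56  path d0:-→d1:-→d2:-→d3:-→d4:-→d5:-→d6:-→d7:-→d8:H3  best=H3
  ? 18.159.174.128  path d0:-→d1:-→d2:-→d3:-→d4:-→d5:-→d6:-→d7:-→d8:H3→d9:-→d10:-→d11:-→d12:H3→d13:-→d14:-→d15:-→d16:-→d17:-→d18:-→d19:-→d20:-→d21:-→d22:-→d23:-→d24:-→d25:-→d26:-→d27:-→d28:-→d29:-→d30:-→d31:-→d32:H0  best=H0
  add 155.242.145.16/28 -> H2 at depth 28
  - 18.159.174.128/32 clear@32
  add 18.152.0.0/13 -> H0 at depth 13
  add 26.188.240.0/20 -> H1 at depth 20
  add 18.158.0.0/15 -> H3 at depth 15
  add 0.0.0.0/0 -> H2 at depth 0
  ? 155.242.145.31  path d0:H2→d1:-→d2:-→d3:-→d4:-→d5:-→d6:-→d7:-→d8:-→d9:-→d10:-→d11:-→d12:-→d13:-→d14:-→d15:-→d16:-→d17:-→d18:-→d19:-→d20:-→d21:-→d22:-→d23:-→d24:-→d25:-→d26:-→d27:-→d28:H2  best=H2
  add 26.176.0.0/12 -> H1 at depth 12
  ? 18.158.0.180  path d0:H2→d1:-→d2:-→d3:-→d4:-→d5:-→d6:-→d7:-→d8:H3→d9:-→d10:-→d11:-→d12:H3→d13:H0→d14:-→d15:H3  best=H3
  - 26.176.0.0/12 clear@12
  add 26.188.254.32/28 -> H3 at depth 28
  add 28.112.0.0/13 -> H3 at depth 13
  ? 18.144.2.207  path d0:H2→d1:-→d2:-→d3:-→d4:-→d5:-→d6:-→d7:-→d8:H3→d9:-→d10:-→d11:-→d12:H3  best=H3

== LOOKUPS ==
["H2","H2","H0","H2","H0","H2","H3","H3","H0","H2","H3","H3"]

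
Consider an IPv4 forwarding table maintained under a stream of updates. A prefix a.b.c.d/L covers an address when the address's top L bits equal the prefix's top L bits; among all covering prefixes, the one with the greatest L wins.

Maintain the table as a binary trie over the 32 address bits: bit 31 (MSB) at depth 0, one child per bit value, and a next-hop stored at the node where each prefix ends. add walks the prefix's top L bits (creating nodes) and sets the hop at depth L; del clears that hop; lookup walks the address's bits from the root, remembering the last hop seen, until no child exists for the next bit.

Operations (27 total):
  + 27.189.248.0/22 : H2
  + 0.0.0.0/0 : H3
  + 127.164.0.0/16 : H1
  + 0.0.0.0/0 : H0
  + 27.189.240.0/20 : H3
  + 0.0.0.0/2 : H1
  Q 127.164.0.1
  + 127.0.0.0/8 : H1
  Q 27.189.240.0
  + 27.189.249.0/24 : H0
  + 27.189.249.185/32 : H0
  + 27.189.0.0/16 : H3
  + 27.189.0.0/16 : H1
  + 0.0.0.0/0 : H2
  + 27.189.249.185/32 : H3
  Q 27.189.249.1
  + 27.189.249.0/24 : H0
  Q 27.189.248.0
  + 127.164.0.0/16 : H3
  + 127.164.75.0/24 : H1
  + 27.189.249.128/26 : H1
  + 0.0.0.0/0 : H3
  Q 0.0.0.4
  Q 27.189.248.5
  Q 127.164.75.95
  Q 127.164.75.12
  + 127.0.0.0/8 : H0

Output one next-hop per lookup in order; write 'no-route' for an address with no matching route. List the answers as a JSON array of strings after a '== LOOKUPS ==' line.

Apply in order:
  add 27.189.248.0/22 -> H2 at depth 22
  add 0.0.0.0/0 -> H3 at depth 0
  add 127.164.0.0/16 -> H1 at depth 16
  add 0.0.0.0/0 -> H0 at depth 0
  add 27.189.240.0/20 -> H3 at depth 20
  add 0.0.0.0/2 -> H1 at depth 2
  lookup 127.164.0.1: bits 0111111110100100 walk d0:H0→d1:-→d2:-→d3:-→d4:-→d5:-→d6:-→d7:-→d8:-→d9:-→d10:-→d11:-→d12:-→d13:-→d14:-→d15:-→d16:H1 -> H1
  add 127.0.0.0/8 -> H1 at depth 8
  lookup 27.189.240.0: bits 00011011101111011111 walk d0:H0→d1:-→d2:H1→d3:-→d4:-→d5:-→d6:-→d7:-→d8:-→d9:-→d10:-→d11:-→d12:-→d13:-→d14:-→d15:-→d16:-→d17:-→d18:-→d19:-→d20:H3 -> H3
  add 27.189.249.0/24 -> H0 at depth 24
  add 27.189.249.185/32 -> H0 at depth 32
  add 27.189.0.0/16 -> H3 at depth 16
  add 27.189.0.0/16 -> H1 at depth 16
  add 0.0.0.0/0 -> H2 at depth 0
  add 27.189.249.185/32 -> H3 at depth 32
  lookup 27.189.249.1: bits 000110111011110111111001 walk d0:H2→d1:-→d2:H1→d3:-→d4:-→d5:-→d6:-→d7:-→d8:-→d9:-→d10:-→d11:-→d12:-→d13:-→d14:-→d15:-→d16:H1→d17:-→d18:-→d19:-→d20:H3→d21:-→d22:H2→d23:-→d24:H0 -> H0
  add 27.189.249.0/24 -> H0 at depth 24
  lookup 27.189.248.0: bits 00011011101111011111100 walk d0:H2→d1:-→d2:H1→d3:-→d4:-→d5:-→d6:-→d7:-→d8:-→d9:-→d10:-→d11:-→d12:-→d13:-→d14:-→d15:-→d16:H1→d17:-→d18:-→d19:-→d20:H3→d21:-→d22:H2→d23:- -> H2
  add 127.164.0.0/16 -> H3 at depth 16
  add 127.164.75.0/24 -> H1 at depth 24
  add 27.189.249.128/26 -> H1 at depth 26
  add 0.0.0.0/0 -> H3 at depth 0
  lookup 0.0.0.4: bits 000 walk d0:H3→d1:-→d2:H1→d3:- -> H1
  lookup 27.189.248.5: bits 00011011101111011111100 walk d0:H3→d1:-→d2:H1→d3:-→d4:-→d5:-→d6:-→d7:-→d8:-→d9:-→d10:-→d11:-→d12:-→d13:-→d14:-→d15:-→d16:H1→d17:-→d18:-→d19:-→d20:H3→d21:-→d22:H2→d23:- -> H2
  lookup 127.164.75.95: bits 011111111010010001001011 walk d0:H3→d1:-→d2:-→d3:-→d4:-→d5:-→d6:-→d7:-→d8:H1→d9:-→d10:-→d11:-→d12:-→d13:-→d14:-→d15:-→d16:H3→d17:-→d18:-→d19:-→d20:-→d21:-→d22:-→d23:-→d24:H1 -> H1
  lookup 127.164.75.12: bits 011111111010010001001011 walk d0:H3→d1:-→d2:-→d3:-→d4:-→d5:-→d6:-→d7:-→d8:H1→d9:-→d10:-→d11:-→d12:-→d13:-→d14:-→d15:-→d16:H3→d17:-→d18:-→d19:-→d20:-→d21:-→d22:-→d23:-→d24:H1 -> H1
  add 127.0.0.0/8 -> H0 at depth 8

== LOOKUPS ==
["H1","H3","H0","H2","H1","H2","H1","H1"]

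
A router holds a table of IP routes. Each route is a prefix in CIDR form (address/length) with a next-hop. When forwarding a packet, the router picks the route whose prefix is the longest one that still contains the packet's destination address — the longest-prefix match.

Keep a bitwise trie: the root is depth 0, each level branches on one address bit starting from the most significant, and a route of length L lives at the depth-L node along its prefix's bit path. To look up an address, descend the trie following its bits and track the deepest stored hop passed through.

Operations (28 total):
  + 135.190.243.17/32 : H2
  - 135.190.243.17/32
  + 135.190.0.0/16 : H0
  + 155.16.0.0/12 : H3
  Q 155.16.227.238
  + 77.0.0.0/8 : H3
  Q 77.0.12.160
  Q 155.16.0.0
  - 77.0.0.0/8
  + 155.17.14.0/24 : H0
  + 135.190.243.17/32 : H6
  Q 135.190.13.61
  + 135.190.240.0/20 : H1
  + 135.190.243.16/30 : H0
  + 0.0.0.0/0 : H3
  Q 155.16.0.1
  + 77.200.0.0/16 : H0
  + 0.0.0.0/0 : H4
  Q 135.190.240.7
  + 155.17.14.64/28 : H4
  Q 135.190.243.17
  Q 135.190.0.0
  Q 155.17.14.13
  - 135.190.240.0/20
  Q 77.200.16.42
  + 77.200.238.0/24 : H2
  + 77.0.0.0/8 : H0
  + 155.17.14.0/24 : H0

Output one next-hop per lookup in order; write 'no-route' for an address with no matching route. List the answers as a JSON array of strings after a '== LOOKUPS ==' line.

Trace:
  add 135.190.243.17/32 -> H2 at depth 32
  - 135.190.243.17/32 clear@32
  add 135.190.0.0/16 -> H0 at depth 16
  add 155.16.0.0/12 -> H3 at depth 12
  ? 155.16.227.238  path d0:-→d1:-→d2:-→d3:-→d4:-→d5:-→d6:-→d7:-→d8:-→d9:-→d10:-→d11:-→d12:H3  best=H3
  add 77.0.0.0/8 -> H3 at depth 8
  ? 77.0.12.160  path d0:-→d1:-→d2:-→d3:-→d4:-→d5:-→d6:-→d7:-→d8:H3  best=H3
  ? 155.16.0.0  path d0:-→d1:-→d2:-→d3:-→d4:-→d5:-→d6:-→d7:-→d8:-→d9:-→d10:-→d11:-→d12:H3  best=H3
  - 77.0.0.0/8 clear@8
  add 155.17.14.0/24 -> H0 at depth 24
  add 135.190.243.17/32 -> H6 at depth 32
  ? 135.190.13.61  path d0:-→d1:-→d2:-→d3:-→d4:-→d5:-→d6:-→d7:-→d8:-→d9:-→d10:-→d11:-→d12:-→d13:-→d14:-→d15:-→d16:H0  best=H0
  add 135.190.240.0/20 -> H1 at depth 20
  add 135.190.243.16/30 -> H0 at depth 30
  add 0.0.0.0/0 -> H3 at depth 0
  ? 155.16.0.1  path d0:H3→d1:-→d2:-→d3:-→d4:-→d5:-→d6:-→d7:-→d8:-→d9:-→d10:-→d11:-→d12:H3→d13:-→d14:-→d15:-  best=H3
  add 77.200.0.0/16 -> H0 at depth 16
  add 0.0.0.0/0 -> H4 at depth 0
  ? 135.190.240.7  path d0:H4→d1:-→d2:-→d3:-→d4:-→d5:-→d6:-→d7:-→d8:-→d9:-→d10:-→d11:-→d12:-→d13:-→d14:-→d15:-→d16:H0→d17:-→d18:-→d19:-→d20:H1→d21:-→d22:-  best=H1
  add 155.17.14.64/28 -> H4 at depth 28
  ? 135.190.243.17  path d0:H4→d1:-→d2:-→d3:-→d4:-→d5:-→d6:-→d7:-→d8:-→d9:-→d10:-→d11:-→d12:-→d13:-→d14:-→d15:-→d16:H0→d17:-→d18:-→d19:-→d20:H1→d21:-→d22:-→d23:-→d24:-→d25:-→d26:-→d27:-→d28:-→d29:-→d30:H0→d31:-→d32:H6  best=H6
  ? 135.190.0.0  path d0:H4→d1:-→d2:-→d3:-→d4:-→d5:-→d6:-→d7:-→d8:-→d9:-→d10:-→d11:-→d12:-→d13:-→d14:-→d15:-→d16:H0  best=H0
  ? 155.17.14.13  path d0:H4→d1:-→d2:-→d3:-→d4:-→d5:-→d6:-→d7:-→d8:-→d9:-→d10:-→d11:-→d12:H3→d13:-→d14:-→d15:-→d16:-→d17:-→d18:-→d19:-→d20:-→d21:-→d22:-→d23:-→d24:H0→d25:-  best=H0
  - 135.190.240.0/20 clear@20
  ? 77.200.16.42  path d0:H4→d1:-→d2:-→d3:-→d4:-→d5:-→d6:-→d7:-→d8:-→d9:-→d10:-→d11:-→d12:-→d13:-→d14:-→d15:-→d16:H0  best=H0
  add 77.200.238.0/24 -> H2 at depth 24
  add 77.0.0.0/8 -> H0 at depth 8
  add 155.17.14.0/24 -> H0 at depth 24

== LOOKUPS ==
["H3","H3","H3","H0","H3","H1","H6","H0","H0","H0"]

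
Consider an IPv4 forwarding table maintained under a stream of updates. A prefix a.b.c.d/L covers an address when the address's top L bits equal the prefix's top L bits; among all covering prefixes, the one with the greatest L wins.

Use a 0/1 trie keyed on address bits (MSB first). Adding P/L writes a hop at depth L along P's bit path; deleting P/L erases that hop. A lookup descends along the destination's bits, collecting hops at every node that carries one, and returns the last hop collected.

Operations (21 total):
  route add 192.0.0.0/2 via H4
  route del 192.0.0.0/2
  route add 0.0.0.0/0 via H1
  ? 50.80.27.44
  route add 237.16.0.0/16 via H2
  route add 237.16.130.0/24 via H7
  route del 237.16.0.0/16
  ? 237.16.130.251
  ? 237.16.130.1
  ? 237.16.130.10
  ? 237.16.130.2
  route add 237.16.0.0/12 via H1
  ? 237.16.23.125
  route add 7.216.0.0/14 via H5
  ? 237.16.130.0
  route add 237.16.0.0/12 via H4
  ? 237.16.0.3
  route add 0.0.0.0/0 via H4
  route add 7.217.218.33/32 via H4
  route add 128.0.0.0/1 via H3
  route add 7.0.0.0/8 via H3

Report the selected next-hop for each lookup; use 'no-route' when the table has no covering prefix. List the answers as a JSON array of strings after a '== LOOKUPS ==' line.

Apply in order:
  + 192.0.0.0/2 (H4) depth=2
  del 192.0.0.0/2 (clear depth 2)
  + 0.0.0.0/0 (H1) depth=0
  lookup 50.80.27.44: bits ε walk d0:H1 -> H1
  + 237.16.0.0/16 (H2) depth=16
  + 237.16.130.0/24 (H7) depth=24
  del 237.16.0.0/16 (clear depth 16)
  lookup 237.16.130.251: bits 111011010001000010000010 walk d0:H1→d1:-→d2:-→d3:-→d4:-→d5:-→d6:-→d7:-→d8:-→d9:-→d10:-→d11:-→d12:-→d13:-→d14:-→d15:-→d16:-→d17:-→d18:-→d19:-→d20:-→d21:-→d22:-→d23:-→d24:H7 -> H7
  lookup 237.16.130.1: bits 111011010001000010000010 walk d0:H1→d1:-→d2:-→d3:-→d4:-→d5:-→d6:-→d7:-→d8:-→d9:-→d10:-→d11:-→d12:-→d13:-→d14:-→d15:-→d16:-→d17:-→d18:-→d19:-→d20:-→d21:-→d22:-→d23:-→d24:H7 -> H7
  lookup 237.16.130.10: bits 111011010001000010000010 walk d0:H1→d1:-→d2:-→d3:-→d4:-→d5:-→d6:-→d7:-→d8:-→d9:-→d10:-→d11:-→d12:-→d13:-→d14:-→d15:-→d16:-→d17:-→d18:-→d19:-→d20:-→d21:-→d22:-→d23:-→d24:H7 -> H7
  lookup 237.16.130.2: bits 111011010001000010000010 walk d0:H1→d1:-→d2:-→d3:-→d4:-→d5:-→d6:-→d7:-→d8:-→d9:-→d10:-→d11:-→d12:-→d13:-→d14:-→d15:-→d16:-→d17:-→d18:-→d19:-→d20:-→d21:-→d22:-→d23:-→d24:H7 -> H7
  + 237.16.0.0/12 (H1) depth=12
  lookup 237.16.23.125: bits 1110110100010000 walk d0:H1→d1:-→d2:-→d3:-→d4:-→d5:-→d6:-→d7:-→d8:-→d9:-→d10:-→d11:-→d12:H1→d13:-→d14:-→d15:-→d16:- -> H1
  + 7.216.0.0/14 (H5) depth=14
  lookup 237.16.130.0: bits 111011010001000010000010 walk d0:H1→d1:-→d2:-→d3:-→d4:-→d5:-→d6:-→d7:-→d8:-→d9:-→d10:-→d11:-→d12:H1→d13:-→d14:-→d15:-→d16:-→d17:-→d18:-→d19:-→d20:-→d21:-→d22:-→d23:-→d24:H7 -> H7
  + 237.16.0.0/12 (H4) depth=12
  lookup 237.16.0.3: bits 1110110100010000 walk d0:H1→d1:-→d2:-→d3:-→d4:-→d5:-→d6:-→d7:-→d8:-→d9:-→d10:-→d11:-→d12:H4→d13:-→d14:-→d15:-→d16:- -> H4
  + 0.0.0.0/0 (H4) depth=0
  + 7.217.218.33/32 (H4) depth=32
  + 128.0.0.0/1 (H3) depth=1
  + 7.0.0.0/8 (H3) depth=8

== LOOKUPS ==
["H1","H7","H7","H7","H7","H1","H7","H4"]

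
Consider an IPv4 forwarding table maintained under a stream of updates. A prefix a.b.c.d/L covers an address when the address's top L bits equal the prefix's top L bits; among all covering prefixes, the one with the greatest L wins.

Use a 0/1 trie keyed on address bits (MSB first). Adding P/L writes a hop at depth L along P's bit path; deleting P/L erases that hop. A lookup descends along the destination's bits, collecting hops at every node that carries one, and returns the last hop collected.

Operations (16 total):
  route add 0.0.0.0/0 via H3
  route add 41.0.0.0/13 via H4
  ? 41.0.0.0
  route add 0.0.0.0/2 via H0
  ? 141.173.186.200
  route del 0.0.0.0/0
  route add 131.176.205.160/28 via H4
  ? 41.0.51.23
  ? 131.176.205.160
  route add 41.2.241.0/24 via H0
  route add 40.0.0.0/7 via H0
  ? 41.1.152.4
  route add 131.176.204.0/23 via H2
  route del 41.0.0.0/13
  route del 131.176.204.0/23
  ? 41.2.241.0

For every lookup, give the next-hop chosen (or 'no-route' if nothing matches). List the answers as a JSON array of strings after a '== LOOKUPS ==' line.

Trace:
  + 0.0.0.0/0 (H3) depth=0
  + 41.0.0.0/13 (H4) depth=13
  Q 41.0.0.0: descend 0010100100000 ; hops seen [H3,H4] ; pick H4
  + 0.0.0.0/2 (H0) depth=2
  Q 141.173.186.200: descend ε ; hops seen [H3] ; pick H3
  - 0.0.0.0/0 clear@0
  + 131.176.205.160/28 (H4) depth=28
  Q 41.0.51.23: descend 0010100100000 ; hops seen [H0,H4] ; pick H4
  Q 131.176.205.160: descend 1000001110110000110011011010 ; hops seen [H4] ; pick H4
  + 41.2.241.0/24 (H0) depth=24
  + 40.0.0.0/7 (H0) depth=7
  Q 41.1.152.4: descend 00101001000000 ; hops seen [H0,H0,H4] ; pick H4
  + 131.176.204.0/23 (H2) depth=23
  - 41.0.0.0/13 clear@13
  - 131.176.204.0/23 clear@23
  Q 41.2.241.0: descend 001010010000001011110001 ; hops seen [H0,H0,H0] ; pick H0

== LOOKUPS ==
["H4","H3","H4","H4","H4","H0"]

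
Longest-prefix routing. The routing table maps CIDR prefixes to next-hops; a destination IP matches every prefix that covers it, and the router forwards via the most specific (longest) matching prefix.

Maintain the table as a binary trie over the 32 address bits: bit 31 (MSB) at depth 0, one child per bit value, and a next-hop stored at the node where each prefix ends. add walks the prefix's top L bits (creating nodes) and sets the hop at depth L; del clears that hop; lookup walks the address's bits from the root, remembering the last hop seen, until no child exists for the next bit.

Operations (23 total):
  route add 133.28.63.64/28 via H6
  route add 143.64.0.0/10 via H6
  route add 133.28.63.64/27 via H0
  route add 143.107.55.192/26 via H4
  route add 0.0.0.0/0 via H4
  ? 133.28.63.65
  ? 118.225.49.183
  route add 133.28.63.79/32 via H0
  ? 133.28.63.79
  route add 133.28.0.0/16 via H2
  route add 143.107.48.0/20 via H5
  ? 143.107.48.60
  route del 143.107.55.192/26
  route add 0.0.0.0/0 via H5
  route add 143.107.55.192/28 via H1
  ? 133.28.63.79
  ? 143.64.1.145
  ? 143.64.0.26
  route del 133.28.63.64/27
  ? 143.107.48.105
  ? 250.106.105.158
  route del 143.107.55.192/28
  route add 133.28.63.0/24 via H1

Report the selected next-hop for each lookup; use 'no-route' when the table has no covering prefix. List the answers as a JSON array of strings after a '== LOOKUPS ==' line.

Trace:
  + 133.28.63.64/28 (H6) depth=28
  + 143.64.0.0/10 (H6) depth=10
  + 133.28.63.64/27 (H0) depth=27
  + 143.107.55.192/26 (H4) depth=26
  + 0.0.0.0/0 (H4) depth=0
  lookup 133.28.63.65: bits 1000010100011100001111110100 walk d0:H4→d1:-→d2:-→d3:-→d4:-→d5:-→d6:-→d7:-→d8:-→d9:-→d10:-→d11:-→d12:-→d13:-→d14:-→d15:-→d16:-→d17:-→d18:-→d19:-→d20:-→d21:-→d22:-→d23:-→d24:-→d25:-→d26:-→d27:H0→d28:H6 -> H6
  lookup 118.225.49.183: bits ε walk d0:H4 -> H4
  + 133.28.63.79/32 (H0) depth=32
  lookup 133.28.63.79: bits 10000101000111000011111101001111 walk d0:H4→d1:-→d2:-→d3:-→d4:-→d5:-→d6:-→d7:-→d8:-→d9:-→d10:-→d11:-→d12:-→d13:-→d14:-→d15:-→d16:-→d17:-→d18:-→d19:-→d20:-→d21:-→d22:-→d23:-→d24:-→d25:-→d26:-→d27:H0→d28:H6→d29:-→d30:-→d31:-→d32:H0 -> H0
  + 133.28.0.0/16 (H2) depth=16
  + 143.107.48.0/20 (H5) depth=20
  lookup 143.107.48.60: bits 100011110110101100110 walk d0:H4→d1:-→d2:-→d3:-→d4:-→d5:-→d6:-→d7:-→d8:-→d9:-→d10:H6→d11:-→d12:-→d13:-→d14:-→d15:-→d16:-→d17:-→d18:-→d19:-→d20:H5→d21:- -> H5
  del 143.107.55.192/26 (clear depth 26)
  + 0.0.0.0/0 (H5) depth=0
  + 143.107.55.192/28 (H1) depth=28
  lookup 133.28.63.79: bits 10000101000111000011111101001111 walk d0:H5→d1:-→d2:-→d3:-→d4:-→d5:-→d6:-→d7:-→d8:-→d9:-→d10:-→d11:-→d12:-→d13:-→d14:-→d15:-→d16:H2→d17:-→d18:-→d19:-→d20:-→d21:-→d22:-→d23:-→d24:-→d25:-→d26:-→d27:H0→d28:H6→d29:-→d30:-→d31:-→d32:H0 -> H0
  lookup 143.64.1.145: bits 1000111101 walk d0:H5→d1:-→d2:-→d3:-→d4:-→d5:-→d6:-→d7:-→d8:-→d9:-→d10:H6 -> H6
  lookup 143.64.0.26: bits 1000111101 walk d0:H5→d1:-→d2:-→d3:-→d4:-→d5:-→d6:-→d7:-→d8:-→d9:-→d10:H6 -> H6
  del 133.28.63.64/27 (clear depth 27)
  lookup 143.107.48.105: bits 100011110110101100110 walk d0:H5→d1:-→d2:-→d3:-→d4:-→d5:-→d6:-→d7:-→d8:-→d9:-→d10:H6→d11:-→d12:-→d13:-→d14:-→d15:-→d16:-→d17:-→d18:-→d19:-→d20:H5→d21:- -> H5
  lookup 250.106.105.158: bits 1 walk d0:H5→d1:- -> H5
  del 143.107.55.192/28 (clear depth 28)
  + 133.28.63.0/24 (H1) depth=24

== LOOKUPS ==
["H6","H4","H0","H5","H0","H6","H6","H5","H5"]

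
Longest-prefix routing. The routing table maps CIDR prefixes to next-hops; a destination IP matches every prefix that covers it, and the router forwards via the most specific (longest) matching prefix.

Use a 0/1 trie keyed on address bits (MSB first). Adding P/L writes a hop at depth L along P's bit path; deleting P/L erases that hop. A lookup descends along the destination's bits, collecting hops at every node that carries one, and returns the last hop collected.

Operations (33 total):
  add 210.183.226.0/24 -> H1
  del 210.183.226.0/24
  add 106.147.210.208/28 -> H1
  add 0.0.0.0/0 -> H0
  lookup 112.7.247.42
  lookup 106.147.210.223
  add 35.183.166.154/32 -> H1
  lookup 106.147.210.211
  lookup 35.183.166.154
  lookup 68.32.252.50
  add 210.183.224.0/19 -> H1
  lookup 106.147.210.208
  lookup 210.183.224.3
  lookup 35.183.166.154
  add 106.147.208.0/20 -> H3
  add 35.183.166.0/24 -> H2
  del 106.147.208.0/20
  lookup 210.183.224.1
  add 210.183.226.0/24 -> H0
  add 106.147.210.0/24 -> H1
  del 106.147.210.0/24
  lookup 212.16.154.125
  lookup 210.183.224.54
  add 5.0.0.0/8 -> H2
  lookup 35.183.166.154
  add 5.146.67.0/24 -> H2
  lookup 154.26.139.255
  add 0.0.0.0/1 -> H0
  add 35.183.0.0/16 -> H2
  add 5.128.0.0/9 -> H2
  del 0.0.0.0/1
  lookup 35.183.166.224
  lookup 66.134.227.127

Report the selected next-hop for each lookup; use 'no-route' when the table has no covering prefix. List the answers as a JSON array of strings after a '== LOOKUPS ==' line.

Process each operation:
  add 210.183.226.0/24 -> H1 at depth 24
  del 210.183.226.0/24 (clear depth 24)
  add 106.147.210.208/28 -> H1 at depth 28
  add 0.0.0.0/0 -> H0 at depth 0
  ? 112.7.247.42  path d0:H0→d1:-→d2:-→d3:-  best=H0
  ? 106.147.210.223  path d0:H0→d1:-→d2:-→d3:-→d4:-→d5:-→d6:-→d7:-→d8:-→d9:-→d10:-→d11:-→d12:-→d13:-→d14:-→d15:-→d16:-→d17:-→d18:-→d19:-→d20:-→d21:-→d22:-→d23:-→d24:-→d25:-→d26:-→d27:-→d28:H1  best=H1
  add 35.183.166.154/32 -> H1 at depth 32
  ? 106.147.210.211  path d0:H0→d1:-→d2:-→d3:-→d4:-→d5:-→d6:-→d7:-→d8:-→d9:-→d10:-→d11:-→d12:-→d13:-→d14:-→d15:-→d16:-→d17:-→d18:-→d19:-→d20:-→d21:-→d22:-→d23:-→d24:-→d25:-→d26:-→d27:-→d28:H1  best=H1
  ? 35.183.166.154  path d0:H0→d1:-→d2:-→d3:-→d4:-→d5:-→d6:-→d7:-→d8:-→d9:-→d10:-→d11:-→d12:-→d13:-→d14:-→d15:-→d16:-→d17:-→d18:-→d19:-→d20:-→d21:-→d22:-→d23:-→d24:-→d25:-→d26:-→d27:-→d28:-→d29:-→d30:-→d31:-→d32:H1  best=H1
  ? 68.32.252.50  path d0:H0→d1:-→d2:-  best=H0
  add 210.183.224.0/19 -> H1 at depth 19
  ? 106.147.210.208  path d0:H0→d1:-→d2:-→d3:-→d4:-→d5:-→d6:-→d7:-→d8:-→d9:-→d10:-→d11:-→d12:-→d13:-→d14:-→d15:-→d16:-→d17:-→d18:-→d19:-→d20:-→d21:-→d22:-→d23:-→d24:-→d25:-→d26:-→d27:-→d28:H1  best=H1
  ? 210.183.224.3  path d0:H0→d1:-→d2:-→d3:-→d4:-→d5:-→d6:-→d7:-→d8:-→d9:-→d10:-→d11:-→d12:-→d13:-→d14:-→d15:-→d16:-→d17:-→d18:-→d19:H1→d20:-→d21:-→d22:-  best=H1
  ? 35.183.166.154  path d0:H0→d1:-→d2:-→d3:-→d4:-→d5:-→d6:-→d7:-→d8:-→d9:-→d10:-→d11:-→d12:-→d13:-→d14:-→d15:-→d16:-→d17:-→d18:-→d19:-→d20:-→d21:-→d22:-→d23:-→d24:-→d25:-→d26:-→d27:-→d28:-→d29:-→d30:-→d31:-→d32:H1  best=H1
  add 106.147.208.0/20 -> H3 at depth 20
  add 35.183.166.0/24 -> H2 at depth 24
  del 106.147.208.0/20 (clear depth 20)
  ? 210.183.224.1  path d0:H0→d1:-→d2:-→d3:-→d4:-→d5:-→d6:-→d7:-→d8:-→d9:-→d10:-→d11:-→d12:-→d13:-→d14:-→d15:-→d16:-→d17:-→d18:-→d19:H1→d20:-→d21:-→d22:-  best=H1
  add 210.183.226.0/24 -> H0 at depth 24
  add 106.147.210.0/24 -> H1 at depth 24
  del 106.147.210.0/24 (clear depth 24)
  ? 212.16.154.125  path d0:H0→d1:-→d2:-→d3:-→d4:-→d5:-  best=H0
  ? 210.183.224.54  path d0:H0→d1:-→d2:-→d3:-→d4:-→d5:-→d6:-→d7:-→d8:-→d9:-→d10:-→d11:-→d12:-→d13:-→d14:-→d15:-→d16:-→d17:-→d18:-→d19:H1→d20:-→d21:-→d22:-  best=H1
  add 5.0.0.0/8 -> H2 at depth 8
  ? 35.183.166.154  path d0:H0→d1:-→d2:-→d3:-→d4:-→d5:-→d6:-→d7:-→d8:-→d9:-→d10:-→d11:-→d12:-→d13:-→d14:-→d15:-→d16:-→d17:-→d18:-→d19:-→d20:-→d21:-→d22:-→d23:-→d24:H2→d25:-→d26:-→d27:-→d28:-→d29:-→d30:-→d31:-→d32:H1  best=H1
  add 5.146.67.0/24 -> H2 at depth 24
  ? 154.26.139.255  path d0:H0→d1:-  best=H0
  add 0.0.0.0/1 -> H0 at depth 1
  add 35.183.0.0/16 -> H2 at depth 16
  add 5.128.0.0/9 -> H2 at depth 9
  del 0.0.0.0/1 (clear depth 1)
  ? 35.183.166.224  path d0:H0→d1:-→d2:-→d3:-→d4:-→d5:-→d6:-→d7:-→d8:-→d9:-→d10:-→d11:-→d12:-→d13:-→d14:-→d15:-→d16:H2→d17:-→d18:-→d19:-→d20:-→d21:-→d22:-→d23:-→d24:H2→d25:-  best=H2
  ? 66.134.227.127  path d0:H0→d1:-→d2:-  best=H0

== LOOKUPS ==
["H0","H1","H1","H1","H0","H1","H1","H1","H1","H0","H1","H1","H0","H2","H0"]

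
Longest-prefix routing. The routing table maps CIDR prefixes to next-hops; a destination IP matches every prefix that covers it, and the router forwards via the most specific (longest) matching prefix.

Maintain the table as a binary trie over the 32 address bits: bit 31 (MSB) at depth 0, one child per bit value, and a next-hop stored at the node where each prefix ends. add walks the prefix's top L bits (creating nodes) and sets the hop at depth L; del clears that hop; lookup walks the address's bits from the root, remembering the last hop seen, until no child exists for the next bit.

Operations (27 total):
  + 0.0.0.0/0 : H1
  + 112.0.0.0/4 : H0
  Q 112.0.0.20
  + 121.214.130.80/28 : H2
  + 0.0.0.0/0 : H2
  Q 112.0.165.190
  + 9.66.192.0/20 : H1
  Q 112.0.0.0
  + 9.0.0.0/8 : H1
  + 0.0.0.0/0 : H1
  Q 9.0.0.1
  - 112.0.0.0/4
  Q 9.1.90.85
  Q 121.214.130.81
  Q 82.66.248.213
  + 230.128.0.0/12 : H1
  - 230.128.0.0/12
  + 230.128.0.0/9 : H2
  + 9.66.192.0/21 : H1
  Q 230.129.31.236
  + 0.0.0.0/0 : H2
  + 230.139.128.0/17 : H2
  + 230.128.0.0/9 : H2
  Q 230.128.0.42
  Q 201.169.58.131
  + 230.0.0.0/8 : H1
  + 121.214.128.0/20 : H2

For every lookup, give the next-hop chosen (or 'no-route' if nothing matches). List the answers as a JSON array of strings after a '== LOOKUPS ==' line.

Apply in order:
  + 0.0.0.0/0 (H1) depth=0
  + 112.0.0.0/4 (H0) depth=4
  Q 112.0.0.20: descend 0111 ; hops seen [H1,H0] ; pick H0
  + 121.214.130.80/28 (H2) depth=28
  + 0.0.0.0/0 (H2) depth=0
  Q 112.0.165.190: descend 0111 ; hops seen [H2,H0] ; pick H0
  + 9.66.192.0/20 (H1) depth=20
  Q 112.0.0.0: descend 0111 ; hops seen [H2,H0] ; pick H0
  + 9.0.0.0/8 (H1) depth=8
  + 0.0.0.0/0 (H1) depth=0
  Q 9.0.0.1: descend 000010010 ; hops seen [H1,H1] ; pick H1
  - 112.0.0.0/4 clear@4
  Q 9.1.90.85: descend 000010010 ; hops seen [H1,H1] ; pick H1
  Q 121.214.130.81: descend 0111100111010110100000100101 ; hops seen [H1,H2] ; pick H2
  Q 82.66.248.213: descend 01 ; hops seen [H1] ; pick H1
  + 230.128.0.0/12 (H1) depth=12
  - 230.128.0.0/12 clear@12
  + 230.128.0.0/9 (H2) depth=9
  + 9.66.192.0/21 (H1) depth=21
  Q 230.129.31.236: descend 111001101000 ; hops seen [H1,H2] ; pick H2
  + 0.0.0.0/0 (H2) depth=0
  + 230.139.128.0/17 (H2) depth=17
  + 230.128.0.0/9 (H2) depth=9
  Q 230.128.0.42: descend 111001101000 ; hops seen [H2,H2] ; pick H2
  Q 201.169.58.131: descend 11 ; hops seen [H2] ; pick H2
  + 230.0.0.0/8 (H1) depth=8
  + 121.214.128.0/20 (H2) depth=20

== LOOKUPS ==
["H0","H0","H0","H1","H1","H2","H1","H2","H2","H2"]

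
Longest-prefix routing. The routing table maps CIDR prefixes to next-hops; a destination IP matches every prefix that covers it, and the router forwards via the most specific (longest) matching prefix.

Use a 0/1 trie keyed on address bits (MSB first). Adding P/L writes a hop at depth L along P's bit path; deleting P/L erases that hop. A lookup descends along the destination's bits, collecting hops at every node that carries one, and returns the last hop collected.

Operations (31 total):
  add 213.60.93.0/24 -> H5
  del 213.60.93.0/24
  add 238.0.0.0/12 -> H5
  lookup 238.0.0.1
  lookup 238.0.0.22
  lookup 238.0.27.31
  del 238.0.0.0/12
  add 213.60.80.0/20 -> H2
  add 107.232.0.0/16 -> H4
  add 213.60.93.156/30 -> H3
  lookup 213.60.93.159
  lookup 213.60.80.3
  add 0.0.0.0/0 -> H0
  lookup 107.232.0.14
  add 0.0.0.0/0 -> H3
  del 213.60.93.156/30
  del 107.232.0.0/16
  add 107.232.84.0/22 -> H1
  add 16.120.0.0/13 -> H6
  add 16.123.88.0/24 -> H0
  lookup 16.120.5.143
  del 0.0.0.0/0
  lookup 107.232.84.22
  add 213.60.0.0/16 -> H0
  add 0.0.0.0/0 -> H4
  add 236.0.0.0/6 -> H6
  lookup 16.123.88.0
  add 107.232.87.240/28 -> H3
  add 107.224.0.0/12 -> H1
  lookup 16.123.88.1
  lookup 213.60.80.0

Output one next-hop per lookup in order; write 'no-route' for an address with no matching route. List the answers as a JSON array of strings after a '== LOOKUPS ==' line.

Process each operation:
  add 213.60.93.0/24 -> H5 at depth 24
  - 213.60.93.0/24 clear@24
  add 238.0.0.0/12 -> H5 at depth 12
  lookup 238.0.0.1: bits 111011100000 walk d0:-→d1:-→d2:-→d3:-→d4:-→d5:-→d6:-→d7:-→d8:-→d9:-→d10:-→d11:-→d12:H5 -> H5
  lookup 238.0.0.22: bits 111011100000 walk d0:-→d1:-→d2:-→d3:-→d4:-→d5:-→d6:-→d7:-→d8:-→d9:-→d10:-→d11:-→d12:H5 -> H5
  lookup 238.0.27.31: bits 111011100000 walk d0:-→d1:-→d2:-→d3:-→d4:-→d5:-→d6:-→d7:-→d8:-→d9:-→d10:-→d11:-→d12:H5 -> H5
  - 238.0.0.0/12 clear@12
  add 213.60.80.0/20 -> H2 at depth 20
  add 107.232.0.0/16 -> H4 at depth 16
  add 213.60.93.156/30 -> H3 at depth 30
  lookup 213.60.93.159: bits 110101010011110001011101100111 walk d0:-→d1:-→d2:-→d3:-→d4:-→d5:-→d6:-→d7:-→d8:-→d9:-→d10:-→d11:-→d12:-→d13:-→d14:-→d15:-→d16:-→d17:-→d18:-→d19:-→d20:H2→d21:-→d22:-→d23:-→d24:-→d25:-→d26:-→d27:-→d28:-→d29:-→d30:H3 -> H3
  lookup 213.60.80.3: bits 11010101001111000101 walk d0:-→d1:-→d2:-→d3:-→d4:-→d5:-→d6:-→d7:-→d8:-→d9:-→d10:-→d11:-→d12:-→d13:-→d14:-→d15:-→d16:-→d17:-→d18:-→d19:-→d20:H2 -> H2
  add 0.0.0.0/0 -> H0 at depth 0
  lookup 107.232.0.14: bits 0110101111101000 walk d0:H0→d1:-→d2:-→d3:-→d4:-→d5:-→d6:-→d7:-→d8:-→d9:-→d10:-→d11:-→d12:-→d13:-→d14:-→d15:-→d16:H4 -> H4
  add 0.0.0.0/0 -> H3 at depth 0
  - 213.60.93.156/30 clear@30
  - 107.232.0.0/16 clear@16
  add 107.232.84.0/22 -> H1 at depth 22
  add 16.120.0.0/13 -> H6 at depth 13
  add 16.123.88.0/24 -> H0 at depth 24
  lookup 16.120.5.143: bits 00010000011110 walk d0:H3→d1:-→d2:-→d3:-→d4:-→d5:-→d6:-→d7:-→d8:-→d9:-→d10:-→d11:-→d12:-→d13:H6→d14:- -> H6
  - 0.0.0.0/0 clear@0
  lookup 107.232.84.22: bits 0110101111101000010101 walk d0:-→d1:-→d2:-→d3:-→d4:-→d5:-→d6:-→d7:-→d8:-→d9:-→d10:-→d11:-→d12:-→d13:-→d14:-→d15:-→d16:-→d17:-→d18:-→d19:-→d20:-→d21:-→d22:H1 -> H1
  add 213.60.0.0/16 -> H0 at depth 16
  add 0.0.0.0/0 -> H4 at depth 0
  add 236.0.0.0/6 -> H6 at depth 6
  lookup 16.123.88.0: bits 000100000111101101011000 walk d0:H4→d1:-→d2:-→d3:-→d4:-→d5:-→d6:-→d7:-→d8:-→d9:-→d10:-→d11:-→d12:-→d13:H6→d14:-→d15:-→d16:-→d17:-→d18:-→d19:-→d20:-→d21:-→d22:-→d23:-→d24:H0 -> H0
  add 107.232.87.240/28 -> H3 at depth 28
  add 107.224.0.0/12 -> H1 at depth 12
  lookup 16.123.88.1: bits 000100000111101101011000 walk d0:H4→d1:-→d2:-→d3:-→d4:-→d5:-→d6:-→d7:-→d8:-→d9:-→d10:-→d11:-→d12:-→d13:H6→d14:-→d15:-→d16:-→d17:-→d18:-→d19:-→d20:-→d21:-→d22:-→d23:-→d24:H0 -> H0
  lookup 213.60.80.0: bits 11010101001111000101 walk d0:H4→d1:-→d2:-→d3:-→d4:-→d5:-→d6:-→d7:-→d8:-→d9:-→d10:-→d11:-→d12:-→d13:-→d14:-→d15:-→d16:H0→d17:-→d18:-→d19:-→d20:H2 -> H2

== LOOKUPS ==
["H5","H5","H5","H3","H2","H4","H6","H1","H0","H0","H2"]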